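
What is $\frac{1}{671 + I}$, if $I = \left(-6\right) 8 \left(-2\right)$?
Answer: $\frac{1}{767} \approx 0.0013038$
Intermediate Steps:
$I = 96$ ($I = \left(-48\right) \left(-2\right) = 96$)
$\frac{1}{671 + I} = \frac{1}{671 + 96} = \frac{1}{767}$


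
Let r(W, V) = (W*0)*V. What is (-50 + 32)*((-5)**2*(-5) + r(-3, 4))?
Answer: 2250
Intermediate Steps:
r(W, V) = 0 (r(W, V) = 0*V = 0)
(-50 + 32)*((-5)**2*(-5) + r(-3, 4)) = (-50 + 32)*((-5)**2*(-5) + 0) = -18*(25*(-5) + 0) = -18*(-125 + 0) = -18*(-125) = 2250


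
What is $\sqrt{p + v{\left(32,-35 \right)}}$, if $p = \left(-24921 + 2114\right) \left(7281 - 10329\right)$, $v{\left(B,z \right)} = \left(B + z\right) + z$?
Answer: $\sqrt{69515698} \approx 8337.6$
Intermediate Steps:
$v{\left(B,z \right)} = B + 2 z$
$p = 69515736$ ($p = \left(-22807\right) \left(-3048\right) = 69515736$)
$\sqrt{p + v{\left(32,-35 \right)}} = \sqrt{69515736 + \left(32 + 2 \left(-35\right)\right)} = \sqrt{69515736 + \left(32 - 70\right)} = \sqrt{69515736 - 38} = \sqrt{69515698}$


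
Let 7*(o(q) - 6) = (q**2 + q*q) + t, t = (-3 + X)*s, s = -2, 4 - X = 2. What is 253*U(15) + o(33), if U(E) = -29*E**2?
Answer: -11553553/7 ≈ -1.6505e+6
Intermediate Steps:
X = 2 (X = 4 - 1*2 = 4 - 2 = 2)
t = 2 (t = (-3 + 2)*(-2) = -1*(-2) = 2)
o(q) = 44/7 + 2*q**2/7 (o(q) = 6 + ((q**2 + q*q) + 2)/7 = 6 + ((q**2 + q**2) + 2)/7 = 6 + (2*q**2 + 2)/7 = 6 + (2 + 2*q**2)/7 = 6 + (2/7 + 2*q**2/7) = 44/7 + 2*q**2/7)
253*U(15) + o(33) = 253*(-29*15**2) + (44/7 + (2/7)*33**2) = 253*(-29*225) + (44/7 + (2/7)*1089) = 253*(-6525) + (44/7 + 2178/7) = -1650825 + 2222/7 = -11553553/7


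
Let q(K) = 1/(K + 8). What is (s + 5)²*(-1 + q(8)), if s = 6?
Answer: -1815/16 ≈ -113.44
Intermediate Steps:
q(K) = 1/(8 + K)
(s + 5)²*(-1 + q(8)) = (6 + 5)²*(-1 + 1/(8 + 8)) = 11²*(-1 + 1/16) = 121*(-1 + 1/16) = 121*(-15/16) = -1815/16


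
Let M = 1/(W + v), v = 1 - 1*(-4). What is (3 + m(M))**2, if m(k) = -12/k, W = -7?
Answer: 729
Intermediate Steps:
v = 5 (v = 1 + 4 = 5)
M = -1/2 (M = 1/(-7 + 5) = 1/(-2) = -1/2 ≈ -0.50000)
(3 + m(M))**2 = (3 - 12/(-1/2))**2 = (3 - 12*(-2))**2 = (3 + 24)**2 = 27**2 = 729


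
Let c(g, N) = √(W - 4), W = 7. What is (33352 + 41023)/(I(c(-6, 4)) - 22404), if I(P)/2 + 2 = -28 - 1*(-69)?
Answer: -74375/22326 ≈ -3.3313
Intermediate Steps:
c(g, N) = √3 (c(g, N) = √(7 - 4) = √3)
I(P) = 78 (I(P) = -4 + 2*(-28 - 1*(-69)) = -4 + 2*(-28 + 69) = -4 + 2*41 = -4 + 82 = 78)
(33352 + 41023)/(I(c(-6, 4)) - 22404) = (33352 + 41023)/(78 - 22404) = 74375/(-22326) = 74375*(-1/22326) = -74375/22326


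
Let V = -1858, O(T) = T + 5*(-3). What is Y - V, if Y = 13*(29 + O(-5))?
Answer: 1975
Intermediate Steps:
O(T) = -15 + T (O(T) = T - 15 = -15 + T)
Y = 117 (Y = 13*(29 + (-15 - 5)) = 13*(29 - 20) = 13*9 = 117)
Y - V = 117 - 1*(-1858) = 117 + 1858 = 1975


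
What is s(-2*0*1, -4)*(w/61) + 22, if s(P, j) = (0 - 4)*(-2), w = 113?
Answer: 2246/61 ≈ 36.820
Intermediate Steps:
s(P, j) = 8 (s(P, j) = -4*(-2) = 8)
s(-2*0*1, -4)*(w/61) + 22 = 8*(113/61) + 22 = 904/61 + 22 = 2246/61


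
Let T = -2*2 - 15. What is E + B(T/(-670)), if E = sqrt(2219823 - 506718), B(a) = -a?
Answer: -19/670 + 3*sqrt(190345) ≈ 1308.8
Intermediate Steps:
T = -19 (T = -4 - 15 = -19)
E = 3*sqrt(190345) (E = sqrt(1713105) = 3*sqrt(190345) ≈ 1308.9)
E + B(T/(-670)) = 3*sqrt(190345) - (-19)/(-670) = 3*sqrt(190345) - (-19)*(-1)/670 = 3*sqrt(190345) - 1*19/670 = 3*sqrt(190345) - 19/670 = -19/670 + 3*sqrt(190345)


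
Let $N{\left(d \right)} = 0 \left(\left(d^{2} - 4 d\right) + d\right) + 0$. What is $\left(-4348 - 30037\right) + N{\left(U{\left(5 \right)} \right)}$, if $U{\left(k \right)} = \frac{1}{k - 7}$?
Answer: $-34385$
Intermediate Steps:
$U{\left(k \right)} = \frac{1}{-7 + k}$
$N{\left(d \right)} = 0$ ($N{\left(d \right)} = 0 \left(d^{2} - 3 d\right) + 0 = 0 + 0 = 0$)
$\left(-4348 - 30037\right) + N{\left(U{\left(5 \right)} \right)} = \left(-4348 - 30037\right) + 0 = -34385 + 0 = -34385$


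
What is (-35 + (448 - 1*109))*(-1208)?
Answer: -367232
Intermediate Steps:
(-35 + (448 - 1*109))*(-1208) = (-35 + (448 - 109))*(-1208) = (-35 + 339)*(-1208) = 304*(-1208) = -367232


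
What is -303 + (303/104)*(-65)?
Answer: -3939/8 ≈ -492.38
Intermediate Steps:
-303 + (303/104)*(-65) = -303 - 1515/8 = -3939/8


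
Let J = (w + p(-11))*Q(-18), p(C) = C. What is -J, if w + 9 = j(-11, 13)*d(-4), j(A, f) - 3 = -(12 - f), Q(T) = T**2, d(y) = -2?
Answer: 9072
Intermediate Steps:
j(A, f) = -9 + f (j(A, f) = 3 - (12 - f) = 3 + (-12 + f) = -9 + f)
w = -17 (w = -9 + (-9 + 13)*(-2) = -9 + 4*(-2) = -9 - 8 = -17)
J = -9072 (J = (-17 - 11)*(-18)**2 = -28*324 = -9072)
-J = -1*(-9072) = 9072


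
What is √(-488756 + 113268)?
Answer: 8*I*√5867 ≈ 612.77*I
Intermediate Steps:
√(-488756 + 113268) = √(-375488) = 8*I*√5867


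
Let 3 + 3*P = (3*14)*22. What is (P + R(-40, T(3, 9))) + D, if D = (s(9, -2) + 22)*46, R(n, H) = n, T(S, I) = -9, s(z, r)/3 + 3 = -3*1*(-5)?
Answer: 2935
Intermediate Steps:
s(z, r) = 36 (s(z, r) = -9 + 3*(-3*1*(-5)) = -9 + 3*(-3*(-5)) = -9 + 3*15 = -9 + 45 = 36)
D = 2668 (D = (36 + 22)*46 = 58*46 = 2668)
P = 307 (P = -1 + ((3*14)*22)/3 = -1 + (42*22)/3 = -1 + (⅓)*924 = -1 + 308 = 307)
(P + R(-40, T(3, 9))) + D = (307 - 40) + 2668 = 267 + 2668 = 2935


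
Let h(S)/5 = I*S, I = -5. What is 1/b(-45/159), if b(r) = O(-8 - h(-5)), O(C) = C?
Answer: -1/133 ≈ -0.0075188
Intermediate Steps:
h(S) = -25*S (h(S) = 5*(-5*S) = -25*S)
b(r) = -133 (b(r) = -8 - (-25)*(-5) = -8 - 1*125 = -8 - 125 = -133)
1/b(-45/159) = 1/(-133) = -1/133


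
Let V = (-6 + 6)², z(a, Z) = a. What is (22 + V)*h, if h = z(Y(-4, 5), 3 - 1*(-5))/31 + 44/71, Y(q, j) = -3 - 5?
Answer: 17512/2201 ≈ 7.9564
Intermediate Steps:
Y(q, j) = -8
h = 796/2201 (h = -8/31 + 44/71 = 796/2201 ≈ 0.36165)
V = 0 (V = 0² = 0)
(22 + V)*h = (22 + 0)*(796/2201) = 22*(796/2201) = 17512/2201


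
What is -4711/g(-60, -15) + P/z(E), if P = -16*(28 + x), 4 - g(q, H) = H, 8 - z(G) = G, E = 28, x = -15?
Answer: -22567/95 ≈ -237.55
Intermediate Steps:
z(G) = 8 - G
g(q, H) = 4 - H
P = -208 (P = -16*(28 - 15) = -16*13 = -208)
-4711/g(-60, -15) + P/z(E) = -4711/(4 - 1*(-15)) - 208/(8 - 1*28) = -4711/(4 + 15) - 208/(8 - 28) = -4711/19 - 208/(-20) = -4711*1/19 - 208*(-1/20) = -4711/19 + 52/5 = -22567/95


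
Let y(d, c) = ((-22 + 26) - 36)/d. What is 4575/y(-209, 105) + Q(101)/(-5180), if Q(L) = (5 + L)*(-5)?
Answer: 247650173/8288 ≈ 29881.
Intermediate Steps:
Q(L) = -25 - 5*L
y(d, c) = -32/d (y(d, c) = (4 - 36)/d = -32/d)
4575/y(-209, 105) + Q(101)/(-5180) = 4575/((-32/(-209))) + (-25 - 5*101)/(-5180) = 4575/((-32*(-1/209))) + (-25 - 505)*(-1/5180) = 4575/(32/209) - 530*(-1/5180) = 4575*(209/32) + 53/518 = 956175/32 + 53/518 = 247650173/8288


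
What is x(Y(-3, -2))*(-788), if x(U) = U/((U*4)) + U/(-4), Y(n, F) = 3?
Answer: 394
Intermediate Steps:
x(U) = ¼ - U/4 (x(U) = U/((4*U)) + U*(-¼) = U*(1/(4*U)) - U/4 = ¼ - U/4)
x(Y(-3, -2))*(-788) = (¼ - ¼*3)*(-788) = (¼ - ¾)*(-788) = -½*(-788) = 394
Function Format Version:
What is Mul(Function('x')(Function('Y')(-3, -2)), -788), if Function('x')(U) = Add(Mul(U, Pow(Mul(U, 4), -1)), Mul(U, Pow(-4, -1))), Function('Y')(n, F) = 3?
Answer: 394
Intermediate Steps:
Function('x')(U) = Add(Rational(1, 4), Mul(Rational(-1, 4), U)) (Function('x')(U) = Add(Mul(U, Pow(Mul(4, U), -1)), Mul(U, Rational(-1, 4))) = Add(Mul(U, Mul(Rational(1, 4), Pow(U, -1))), Mul(Rational(-1, 4), U)) = Add(Rational(1, 4), Mul(Rational(-1, 4), U)))
Mul(Function('x')(Function('Y')(-3, -2)), -788) = Mul(Add(Rational(1, 4), Mul(Rational(-1, 4), 3)), -788) = Mul(Add(Rational(1, 4), Rational(-3, 4)), -788) = Mul(Rational(-1, 2), -788) = 394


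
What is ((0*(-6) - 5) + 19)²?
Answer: 196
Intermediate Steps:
((0*(-6) - 5) + 19)² = ((0 - 5) + 19)² = (-5 + 19)² = 14² = 196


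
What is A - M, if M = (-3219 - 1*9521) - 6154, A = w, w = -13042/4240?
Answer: 40048759/2120 ≈ 18891.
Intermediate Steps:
w = -6521/2120 (w = -13042*1/4240 = -6521/2120 ≈ -3.0759)
A = -6521/2120 ≈ -3.0759
M = -18894 (M = (-3219 - 9521) - 6154 = -12740 - 6154 = -18894)
A - M = -6521/2120 - 1*(-18894) = -6521/2120 + 18894 = 40048759/2120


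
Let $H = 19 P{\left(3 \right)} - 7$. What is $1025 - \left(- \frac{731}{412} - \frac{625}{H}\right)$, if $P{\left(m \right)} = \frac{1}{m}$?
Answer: $\frac{36781}{412} \approx 89.274$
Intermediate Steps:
$H = - \frac{2}{3}$ ($H = \frac{19}{3} - 7 = - \frac{2}{3} \approx -0.66667$)
$1025 - \left(- \frac{731}{412} - \frac{625}{H}\right) = 1025 - \left(- \frac{731}{412} - \frac{625}{- \frac{2}{3}}\right) = 1025 - \left(\left(-731\right) \frac{1}{412} - - \frac{1875}{2}\right) = 1025 - \left(- \frac{731}{412} + \frac{1875}{2}\right) = 1025 - \frac{385519}{412} = \frac{36781}{412}$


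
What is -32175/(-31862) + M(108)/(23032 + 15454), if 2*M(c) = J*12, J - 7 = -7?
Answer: 32175/31862 ≈ 1.0098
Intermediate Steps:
J = 0 (J = 7 - 7 = 0)
M(c) = 0 (M(c) = (0*12)/2 = (½)*0 = 0)
-32175/(-31862) + M(108)/(23032 + 15454) = -32175/(-31862) + 0/(23032 + 15454) = -32175*(-1/31862) + 0/38486 = 32175/31862 + 0*(1/38486) = 32175/31862 + 0 = 32175/31862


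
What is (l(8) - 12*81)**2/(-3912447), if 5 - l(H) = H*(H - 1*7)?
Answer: -316875/1304149 ≈ -0.24297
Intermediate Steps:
l(H) = 5 - H*(-7 + H) (l(H) = 5 - H*(H - 1*7) = 5 - H*(H - 7) = 5 - H*(-7 + H))
(l(8) - 12*81)**2/(-3912447) = ((5 - 1*8**2 + 7*8) - 12*81)**2/(-3912447) = ((5 - 1*64 + 56) - 972)**2*(-1/3912447) = ((5 - 64 + 56) - 972)**2*(-1/3912447) = (-3 - 972)**2*(-1/3912447) = (-975)**2*(-1/3912447) = 950625*(-1/3912447) = -316875/1304149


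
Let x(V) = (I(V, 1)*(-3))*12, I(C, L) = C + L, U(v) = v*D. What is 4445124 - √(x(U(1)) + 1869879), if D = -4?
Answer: 4445124 - 7*√38163 ≈ 4.4438e+6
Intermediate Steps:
U(v) = -4*v (U(v) = v*(-4) = -4*v)
x(V) = -36 - 36*V (x(V) = ((V + 1)*(-3))*12 = ((1 + V)*(-3))*12 = (-3 - 3*V)*12 = -36 - 36*V)
4445124 - √(x(U(1)) + 1869879) = 4445124 - √((-36 - (-144)) + 1869879) = 4445124 - √((-36 - 36*(-4)) + 1869879) = 4445124 - √((-36 + 144) + 1869879) = 4445124 - √(108 + 1869879) = 4445124 - √1869987 = 4445124 - 7*√38163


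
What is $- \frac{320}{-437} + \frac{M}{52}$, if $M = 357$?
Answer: $\frac{172649}{22724} \approx 7.5976$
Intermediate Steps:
$- \frac{320}{-437} + \frac{M}{52} = - \frac{320}{-437} + \frac{357}{52} = \left(-320\right) \left(- \frac{1}{437}\right) + 357 \cdot \frac{1}{52} = \frac{320}{437} + \frac{357}{52} = \frac{172649}{22724}$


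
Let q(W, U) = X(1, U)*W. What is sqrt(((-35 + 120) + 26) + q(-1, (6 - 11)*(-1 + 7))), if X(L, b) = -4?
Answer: sqrt(115) ≈ 10.724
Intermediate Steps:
q(W, U) = -4*W
sqrt(((-35 + 120) + 26) + q(-1, (6 - 11)*(-1 + 7))) = sqrt(((-35 + 120) + 26) - 4*(-1)) = sqrt((85 + 26) + 4) = sqrt(111 + 4) = sqrt(115)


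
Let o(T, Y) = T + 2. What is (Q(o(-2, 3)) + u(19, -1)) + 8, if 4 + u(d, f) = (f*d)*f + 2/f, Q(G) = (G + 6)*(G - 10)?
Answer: -39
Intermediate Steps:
o(T, Y) = 2 + T
Q(G) = (-10 + G)*(6 + G) (Q(G) = (6 + G)*(-10 + G) = (-10 + G)*(6 + G))
u(d, f) = -4 + 2/f + d*f² (u(d, f) = -4 + ((f*d)*f + 2/f) = -4 + ((d*f)*f + 2/f) = -4 + (d*f² + 2/f) = -4 + (2/f + d*f²) = -4 + 2/f + d*f²)
(Q(o(-2, 3)) + u(19, -1)) + 8 = ((-60 + (2 - 2)² - 4*(2 - 2)) + (-4 + 2/(-1) + 19*(-1)²)) + 8 = ((-60 + 0² - 4*0) + (-4 + 2*(-1) + 19*1)) + 8 = ((-60 + 0 + 0) + (-4 - 2 + 19)) + 8 = (-60 + 13) + 8 = -47 + 8 = -39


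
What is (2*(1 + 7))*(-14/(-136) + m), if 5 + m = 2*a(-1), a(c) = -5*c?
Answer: 1388/17 ≈ 81.647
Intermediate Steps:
m = 5 (m = -5 + 2*(-5*(-1)) = -5 + 2*5 = -5 + 10 = 5)
(2*(1 + 7))*(-14/(-136) + m) = (2*(1 + 7))*(-14/(-136) + 5) = (2*8)*(-14*(-1/136) + 5) = 16*(7/68 + 5) = 16*(347/68) = 1388/17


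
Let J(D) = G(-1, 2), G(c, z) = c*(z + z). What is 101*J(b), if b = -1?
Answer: -404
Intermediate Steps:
G(c, z) = 2*c*z (G(c, z) = c*(2*z) = 2*c*z)
J(D) = -4 (J(D) = 2*(-1)*2 = -4)
101*J(b) = 101*(-4) = -404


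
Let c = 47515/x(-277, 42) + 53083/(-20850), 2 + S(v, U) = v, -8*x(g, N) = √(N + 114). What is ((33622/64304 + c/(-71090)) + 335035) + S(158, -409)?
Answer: 3993517593291041029/11914136607000 + 1462*√39/21327 ≈ 3.3519e+5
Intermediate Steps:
x(g, N) = -√(114 + N)/8 (x(g, N) = -√(N + 114)/8 = -√(114 + N)/8)
S(v, U) = -2 + v
c = -53083/20850 - 14620*√39/3 (c = 47515/((-√(114 + 42)/8)) + 53083/(-20850) = 47515/((-√39/4)) + 53083*(-1/20850) = 47515/((-√39/4)) - 53083/20850 = 47515*(-4*√39/39) - 53083/20850 = -14620*√39/3 - 53083/20850 = -53083/20850 - 14620*√39/3 ≈ -30437.)
((33622/64304 + c/(-71090)) + 335035) + S(158, -409) = ((33622/64304 + (-53083/20850 - 14620*√39/3)/(-71090)) + 335035) + (-2 + 158) = ((33622*(1/64304) + (-53083/20850 - 14620*√39/3)*(-1/71090)) + 335035) + 156 = ((16811/32152 + (53083/1482226500 + 1462*√39/21327)) + 335035) + 156 = ((6229854104029/11914136607000 + 1462*√39/21327) + 335035) + 156 = (3991658987980349029/11914136607000 + 1462*√39/21327) + 156 = 3993517593291041029/11914136607000 + 1462*√39/21327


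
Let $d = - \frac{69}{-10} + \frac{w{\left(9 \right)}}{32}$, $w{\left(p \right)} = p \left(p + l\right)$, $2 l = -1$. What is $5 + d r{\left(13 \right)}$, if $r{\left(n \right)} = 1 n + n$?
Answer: $\frac{39449}{160} \approx 246.56$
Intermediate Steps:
$l = - \frac{1}{2}$ ($l = \frac{1}{2} \left(-1\right) = - \frac{1}{2} \approx -0.5$)
$r{\left(n \right)} = 2 n$ ($r{\left(n \right)} = n + n = 2 n$)
$w{\left(p \right)} = p \left(- \frac{1}{2} + p\right)$ ($w{\left(p \right)} = p \left(p - \frac{1}{2}\right) = p \left(- \frac{1}{2} + p\right)$)
$d = \frac{2973}{320}$ ($d = - \frac{69}{-10} + \frac{9 \left(- \frac{1}{2} + 9\right)}{32} = \left(-69\right) \left(- \frac{1}{10}\right) + 9 \cdot \frac{17}{2} \cdot \frac{1}{32} = \frac{69}{10} + \frac{153}{2} \cdot \frac{1}{32} = \frac{69}{10} + \frac{153}{64} = \frac{2973}{320} \approx 9.2906$)
$5 + d r{\left(13 \right)} = 5 + \frac{2973 \cdot 2 \cdot 13}{320} = 5 + \frac{2973}{320} \cdot 26 = 5 + \frac{38649}{160} = \frac{39449}{160}$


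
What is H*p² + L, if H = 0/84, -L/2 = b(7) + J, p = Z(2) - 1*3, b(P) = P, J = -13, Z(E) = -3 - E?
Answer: 12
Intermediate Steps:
p = -8 (p = (-3 - 1*2) - 1*3 = (-3 - 2) - 3 = -5 - 3 = -8)
L = 12 (L = -2*(7 - 13) = -2*(-6) = 12)
H = 0 (H = 0*(1/84) = 0)
H*p² + L = 0*(-8)² + 12 = 0*64 + 12 = 0 + 12 = 12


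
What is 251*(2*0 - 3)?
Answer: -753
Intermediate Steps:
251*(2*0 - 3) = 251*(0 - 3) = 251*(-3) = -753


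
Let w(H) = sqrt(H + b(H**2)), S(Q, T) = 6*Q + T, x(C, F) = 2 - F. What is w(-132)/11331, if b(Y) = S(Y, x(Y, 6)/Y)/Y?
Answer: I*sqrt(9563266945)/98715672 ≈ 0.00099064*I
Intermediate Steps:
S(Q, T) = T + 6*Q
b(Y) = (-4/Y + 6*Y)/Y (b(Y) = ((2 - 1*6)/Y + 6*Y)/Y = ((2 - 6)/Y + 6*Y)/Y = (-4/Y + 6*Y)/Y)
w(H) = sqrt(6 + H - 4/H**4) (w(H) = sqrt(H + (6 - 4/H**4)) = sqrt(6 + H - 4/H**4))
w(-132)/11331 = sqrt(6 - 132 - 4/(-132)**4)/11331 = sqrt(6 - 132 - 4*1/303595776)*(1/11331) = sqrt(6 - 132 - 1/75898944)*(1/11331) = sqrt(-9563266945/75898944)*(1/11331) = (I*sqrt(9563266945)/8712)*(1/11331) = I*sqrt(9563266945)/98715672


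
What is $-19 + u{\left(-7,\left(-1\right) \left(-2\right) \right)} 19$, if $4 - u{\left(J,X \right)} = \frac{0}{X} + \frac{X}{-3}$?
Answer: $\frac{209}{3} \approx 69.667$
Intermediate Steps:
$u{\left(J,X \right)} = 4 + \frac{X}{3}$ ($u{\left(J,X \right)} = 4 - \left(\frac{0}{X} + \frac{X}{-3}\right) = 4 - \left(0 + X \left(- \frac{1}{3}\right)\right) = 4 - \left(0 - \frac{X}{3}\right) = 4 - - \frac{X}{3} = 4 + \frac{X}{3}$)
$-19 + u{\left(-7,\left(-1\right) \left(-2\right) \right)} 19 = -19 + \left(4 + \frac{\left(-1\right) \left(-2\right)}{3}\right) 19 = -19 + \left(4 + \frac{1}{3} \cdot 2\right) 19 = -19 + \left(4 + \frac{2}{3}\right) 19 = -19 + \frac{14}{3} \cdot 19 = -19 + \frac{266}{3} = \frac{209}{3}$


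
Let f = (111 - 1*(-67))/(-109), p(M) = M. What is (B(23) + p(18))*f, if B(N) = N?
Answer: -7298/109 ≈ -66.954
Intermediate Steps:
f = -178/109 (f = (111 + 67)*(-1/109) = 178*(-1/109) = -178/109 ≈ -1.6330)
(B(23) + p(18))*f = (23 + 18)*(-178/109) = 41*(-178/109) = -7298/109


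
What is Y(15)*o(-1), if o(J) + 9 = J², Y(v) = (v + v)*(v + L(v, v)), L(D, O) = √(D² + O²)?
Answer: -3600 - 3600*√2 ≈ -8691.2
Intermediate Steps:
Y(v) = 2*v*(v + √2*√(v²)) (Y(v) = (v + v)*(v + √(v² + v²)) = (2*v)*(v + √(2*v²)) = (2*v)*(v + √2*√(v²)) = 2*v*(v + √2*√(v²)))
o(J) = -9 + J²
Y(15)*o(-1) = (2*15*(15 + √2*√(15²)))*(-9 + (-1)²) = (2*15*(15 + √2*√225))*(-9 + 1) = (2*15*(15 + √2*15))*(-8) = (2*15*(15 + 15*√2))*(-8) = (450 + 450*√2)*(-8) = -3600 - 3600*√2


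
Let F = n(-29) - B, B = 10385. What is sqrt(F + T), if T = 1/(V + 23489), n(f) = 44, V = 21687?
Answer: I*sqrt(5276161679410)/22588 ≈ 101.69*I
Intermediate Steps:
F = -10341 (F = 44 - 1*10385 = 44 - 10385 = -10341)
T = 1/45176 (T = 1/(21687 + 23489) = 1/45176 ≈ 2.2136e-5)
sqrt(F + T) = sqrt(-10341 + 1/45176) = sqrt(-467165015/45176) = I*sqrt(5276161679410)/22588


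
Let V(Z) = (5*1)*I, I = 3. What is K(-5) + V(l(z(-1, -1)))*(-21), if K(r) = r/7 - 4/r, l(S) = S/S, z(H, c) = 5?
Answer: -11022/35 ≈ -314.91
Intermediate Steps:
l(S) = 1
V(Z) = 15 (V(Z) = (5*1)*3 = 5*3 = 15)
K(r) = -4/r + r/7 (K(r) = r*(⅐) - 4/r = r/7 - 4/r = -4/r + r/7)
K(-5) + V(l(z(-1, -1)))*(-21) = (-4/(-5) + (⅐)*(-5)) + 15*(-21) = (-4*(-⅕) - 5/7) - 315 = (⅘ - 5/7) - 315 = 3/35 - 315 = -11022/35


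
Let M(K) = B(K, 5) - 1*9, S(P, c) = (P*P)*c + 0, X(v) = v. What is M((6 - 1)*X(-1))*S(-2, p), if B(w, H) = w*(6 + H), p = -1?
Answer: 256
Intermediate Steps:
S(P, c) = c*P² (S(P, c) = P²*c + 0 = c*P² + 0 = c*P²)
M(K) = -9 + 11*K (M(K) = K*(6 + 5) - 1*9 = K*11 - 9 = 11*K - 9 = -9 + 11*K)
M((6 - 1)*X(-1))*S(-2, p) = (-9 + 11*((6 - 1)*(-1)))*(-1*(-2)²) = (-9 + 11*(5*(-1)))*(-1*4) = (-9 + 11*(-5))*(-4) = (-9 - 55)*(-4) = -64*(-4) = 256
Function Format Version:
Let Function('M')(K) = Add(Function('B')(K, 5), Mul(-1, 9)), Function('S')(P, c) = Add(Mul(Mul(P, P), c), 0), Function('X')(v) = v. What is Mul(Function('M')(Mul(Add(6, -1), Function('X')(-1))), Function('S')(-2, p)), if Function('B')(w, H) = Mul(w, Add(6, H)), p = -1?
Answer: 256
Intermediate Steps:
Function('S')(P, c) = Mul(c, Pow(P, 2)) (Function('S')(P, c) = Add(Mul(Pow(P, 2), c), 0) = Add(Mul(c, Pow(P, 2)), 0) = Mul(c, Pow(P, 2)))
Function('M')(K) = Add(-9, Mul(11, K)) (Function('M')(K) = Add(Mul(K, Add(6, 5)), Mul(-1, 9)) = Add(Mul(K, 11), -9) = Add(Mul(11, K), -9) = Add(-9, Mul(11, K)))
Mul(Function('M')(Mul(Add(6, -1), Function('X')(-1))), Function('S')(-2, p)) = Mul(Add(-9, Mul(11, Mul(Add(6, -1), -1))), Mul(-1, Pow(-2, 2))) = Mul(Add(-9, Mul(11, Mul(5, -1))), Mul(-1, 4)) = Mul(Add(-9, Mul(11, -5)), -4) = Mul(Add(-9, -55), -4) = Mul(-64, -4) = 256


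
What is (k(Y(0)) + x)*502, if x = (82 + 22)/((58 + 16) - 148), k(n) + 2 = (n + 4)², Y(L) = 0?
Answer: 233932/37 ≈ 6322.5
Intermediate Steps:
k(n) = -2 + (4 + n)² (k(n) = -2 + (n + 4)² = -2 + (4 + n)²)
x = -52/37 (x = 104/(74 - 148) = 104/(-74) = 104*(-1/74) = -52/37 ≈ -1.4054)
(k(Y(0)) + x)*502 = ((-2 + (4 + 0)²) - 52/37)*502 = ((-2 + 4²) - 52/37)*502 = ((-2 + 16) - 52/37)*502 = (14 - 52/37)*502 = (466/37)*502 = 233932/37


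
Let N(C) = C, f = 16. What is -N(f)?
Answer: -16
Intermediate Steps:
-N(f) = -1*16 = -16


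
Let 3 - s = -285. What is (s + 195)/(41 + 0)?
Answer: 483/41 ≈ 11.780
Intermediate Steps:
s = 288 (s = 3 - 1*(-285) = 3 + 285 = 288)
(s + 195)/(41 + 0) = (288 + 195)/(41 + 0) = 483/41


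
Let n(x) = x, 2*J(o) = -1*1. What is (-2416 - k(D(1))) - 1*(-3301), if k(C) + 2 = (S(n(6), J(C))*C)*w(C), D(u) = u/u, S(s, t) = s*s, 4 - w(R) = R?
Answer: 779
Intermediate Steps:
J(o) = -1/2 (J(o) = (-1*1)/2 = (1/2)*(-1) = -1/2)
w(R) = 4 - R
S(s, t) = s**2
D(u) = 1
k(C) = -2 + 36*C*(4 - C) (k(C) = -2 + (6**2*C)*(4 - C) = -2 + (36*C)*(4 - C) = -2 + 36*C*(4 - C))
(-2416 - k(D(1))) - 1*(-3301) = (-2416 - (-2 - 36*1**2 + 144*1)) - 1*(-3301) = (-2416 - (-2 - 36*1 + 144)) + 3301 = (-2416 - (-2 - 36 + 144)) + 3301 = (-2416 - 1*106) + 3301 = (-2416 - 106) + 3301 = -2522 + 3301 = 779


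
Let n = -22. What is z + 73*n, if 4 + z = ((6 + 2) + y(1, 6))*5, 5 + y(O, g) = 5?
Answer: -1570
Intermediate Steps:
y(O, g) = 0 (y(O, g) = -5 + 5 = 0)
z = 36 (z = -4 + ((6 + 2) + 0)*5 = -4 + (8 + 0)*5 = -4 + 8*5 = -4 + 40 = 36)
z + 73*n = 36 + 73*(-22) = 36 - 1606 = -1570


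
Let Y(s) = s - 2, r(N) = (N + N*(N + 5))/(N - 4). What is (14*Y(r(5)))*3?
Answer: 2226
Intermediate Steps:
r(N) = (N + N*(5 + N))/(-4 + N)
Y(s) = -2 + s
(14*Y(r(5)))*3 = (14*(-2 + 5*(6 + 5)/(-4 + 5)))*3 = (14*(-2 + 5*11/1))*3 = (14*(-2 + 5*1*11))*3 = (14*(-2 + 55))*3 = (14*53)*3 = 742*3 = 2226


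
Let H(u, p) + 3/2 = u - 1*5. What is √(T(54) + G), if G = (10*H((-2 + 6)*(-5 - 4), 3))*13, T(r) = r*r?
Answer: I*√2609 ≈ 51.078*I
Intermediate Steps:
T(r) = r²
H(u, p) = -13/2 + u (H(u, p) = -3/2 + (u - 1*5) = -3/2 + (u - 5) = -3/2 + (-5 + u) = -13/2 + u)
G = -5525 (G = (10*(-13/2 + (-2 + 6)*(-5 - 4)))*13 = (10*(-13/2 + 4*(-9)))*13 = (10*(-13/2 - 36))*13 = (10*(-85/2))*13 = -425*13 = -5525)
√(T(54) + G) = √(54² - 5525) = √(2916 - 5525) = √(-2609) = I*√2609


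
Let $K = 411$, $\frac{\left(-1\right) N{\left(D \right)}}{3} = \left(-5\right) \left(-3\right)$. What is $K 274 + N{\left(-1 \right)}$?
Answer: $112569$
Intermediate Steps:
$N{\left(D \right)} = -45$ ($N{\left(D \right)} = - 3 \left(\left(-5\right) \left(-3\right)\right) = \left(-3\right) 15 = -45$)
$K 274 + N{\left(-1 \right)} = 411 \cdot 274 - 45 = 112614 - 45 = 112569$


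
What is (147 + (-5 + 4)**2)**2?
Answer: 21904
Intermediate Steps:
(147 + (-5 + 4)**2)**2 = (147 + (-1)**2)**2 = (147 + 1)**2 = 148**2 = 21904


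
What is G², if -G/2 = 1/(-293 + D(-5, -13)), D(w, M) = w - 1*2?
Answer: 1/22500 ≈ 4.4444e-5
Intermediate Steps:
D(w, M) = -2 + w (D(w, M) = w - 2 = -2 + w)
G = 1/150 (G = -2/(-293 + (-2 - 5)) = -2/(-293 - 7) = -2/(-300) = -2*(-1/300) = 1/150 ≈ 0.0066667)
G² = (1/150)² = 1/22500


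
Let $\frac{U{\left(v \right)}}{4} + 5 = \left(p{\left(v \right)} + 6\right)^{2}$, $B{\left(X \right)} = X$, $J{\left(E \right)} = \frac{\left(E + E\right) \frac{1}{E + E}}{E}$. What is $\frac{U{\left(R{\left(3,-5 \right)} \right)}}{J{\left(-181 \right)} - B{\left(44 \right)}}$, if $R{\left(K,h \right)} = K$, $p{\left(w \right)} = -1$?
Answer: $- \frac{2896}{1593} \approx -1.818$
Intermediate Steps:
$J{\left(E \right)} = \frac{1}{E}$ ($J{\left(E \right)} = \frac{2 E \frac{1}{2 E}}{E} = 1 \frac{1}{E} = \frac{1}{E}$)
$U{\left(v \right)} = 80$ ($U{\left(v \right)} = -20 + 4 \left(-1 + 6\right)^{2} = -20 + 4 \cdot 5^{2} = -20 + 4 \cdot 25 = -20 + 100 = 80$)
$\frac{U{\left(R{\left(3,-5 \right)} \right)}}{J{\left(-181 \right)} - B{\left(44 \right)}} = \frac{80}{\frac{1}{-181} - 44} = \frac{80}{- \frac{1}{181} - 44} = \frac{80}{- \frac{7965}{181}} = 80 \left(- \frac{181}{7965}\right) = - \frac{2896}{1593}$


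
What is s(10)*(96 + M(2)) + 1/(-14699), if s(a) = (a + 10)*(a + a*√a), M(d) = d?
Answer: 288100399/14699 + 19600*√10 ≈ 81581.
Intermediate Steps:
s(a) = (10 + a)*(a + a^(3/2))
s(10)*(96 + M(2)) + 1/(-14699) = (10² + 10^(5/2) + 10*10 + 10*10^(3/2))*(96 + 2) + 1/(-14699) = (100 + 100*√10 + 100 + 10*(10*√10))*98 - 1/14699 = (100 + 100*√10 + 100 + 100*√10)*98 - 1/14699 = (200 + 200*√10)*98 - 1/14699 = (19600 + 19600*√10) - 1/14699 = 288100399/14699 + 19600*√10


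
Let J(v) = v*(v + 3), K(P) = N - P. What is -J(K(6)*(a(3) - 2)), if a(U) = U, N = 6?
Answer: 0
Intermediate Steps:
K(P) = 6 - P
J(v) = v*(3 + v)
-J(K(6)*(a(3) - 2)) = -(6 - 1*6)*(3 - 2)*(3 + (6 - 1*6)*(3 - 2)) = -(6 - 6)*1*(3 + (6 - 6)*1) = -0*1*(3 + 0*1) = -0*(3 + 0) = -0*3 = -1*0 = 0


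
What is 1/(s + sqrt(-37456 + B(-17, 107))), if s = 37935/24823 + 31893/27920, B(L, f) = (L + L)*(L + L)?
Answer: 427576488439028080/5813130170257003883107 - 52836257445684416000*I*sqrt(3)/17439390510771011649321 ≈ 7.3554e-5 - 0.0052476*I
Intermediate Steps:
B(L, f) = 4*L**2 (B(L, f) = (2*L)*(2*L) = 4*L**2)
s = 1850825139/693058160 (s = 37935*(1/24823) + 31893*(1/27920) = 37935/24823 + 31893/27920 = 1850825139/693058160 ≈ 2.6705)
1/(s + sqrt(-37456 + B(-17, 107))) = 1/(1850825139/693058160 + sqrt(-37456 + 4*(-17)**2)) = 1/(1850825139/693058160 + sqrt(-37456 + 4*289)) = 1/(1850825139/693058160 + sqrt(-37456 + 1156)) = 1/(1850825139/693058160 + sqrt(-36300)) = 1/(1850825139/693058160 + 110*I*sqrt(3))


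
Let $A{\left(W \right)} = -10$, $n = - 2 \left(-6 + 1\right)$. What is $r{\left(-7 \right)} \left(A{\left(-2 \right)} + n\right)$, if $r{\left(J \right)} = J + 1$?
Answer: $0$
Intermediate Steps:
$n = 10$ ($n = \left(-2\right) \left(-5\right) = 10$)
$r{\left(J \right)} = 1 + J$
$r{\left(-7 \right)} \left(A{\left(-2 \right)} + n\right) = \left(1 - 7\right) \left(-10 + 10\right) = \left(-6\right) 0 = 0$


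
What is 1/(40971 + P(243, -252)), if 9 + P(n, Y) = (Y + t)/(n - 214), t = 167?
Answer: 29/1187813 ≈ 2.4415e-5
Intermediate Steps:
P(n, Y) = -9 + (167 + Y)/(-214 + n) (P(n, Y) = -9 + (Y + 167)/(n - 214) = -9 + (167 + Y)/(-214 + n))
1/(40971 + P(243, -252)) = 1/(40971 + (2093 - 252 - 9*243)/(-214 + 243)) = 1/(40971 + (2093 - 252 - 2187)/29) = 1/(40971 + (1/29)*(-346)) = 1/(40971 - 346/29) = 1/(1187813/29) = 29/1187813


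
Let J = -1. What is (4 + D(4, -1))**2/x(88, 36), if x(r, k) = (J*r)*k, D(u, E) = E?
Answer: -1/352 ≈ -0.0028409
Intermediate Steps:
x(r, k) = -k*r (x(r, k) = (-r)*k = -k*r)
(4 + D(4, -1))**2/x(88, 36) = (4 - 1)**2/((-1*36*88)) = 3**2/(-3168) = 9*(-1/3168) = -1/352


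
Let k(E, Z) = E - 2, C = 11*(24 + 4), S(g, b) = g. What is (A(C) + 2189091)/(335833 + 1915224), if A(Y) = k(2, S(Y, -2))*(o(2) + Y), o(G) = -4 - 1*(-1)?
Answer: 2189091/2251057 ≈ 0.97247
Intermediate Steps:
o(G) = -3 (o(G) = -4 + 1 = -3)
C = 308 (C = 11*28 = 308)
k(E, Z) = -2 + E
A(Y) = 0 (A(Y) = (-2 + 2)*(-3 + Y) = 0*(-3 + Y) = 0)
(A(C) + 2189091)/(335833 + 1915224) = (0 + 2189091)/(335833 + 1915224) = 2189091/2251057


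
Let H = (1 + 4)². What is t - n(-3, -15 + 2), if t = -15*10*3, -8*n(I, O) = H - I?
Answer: -893/2 ≈ -446.50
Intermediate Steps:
H = 25 (H = 5² = 25)
n(I, O) = -25/8 + I/8 (n(I, O) = -(25 - I)/8 = -25/8 + I/8)
t = -450 (t = -150*3 = -450)
t - n(-3, -15 + 2) = -450 - (-25/8 + (⅛)*(-3)) = -450 - (-25/8 - 3/8) = -450 - 1*(-7/2) = -450 + 7/2 = -893/2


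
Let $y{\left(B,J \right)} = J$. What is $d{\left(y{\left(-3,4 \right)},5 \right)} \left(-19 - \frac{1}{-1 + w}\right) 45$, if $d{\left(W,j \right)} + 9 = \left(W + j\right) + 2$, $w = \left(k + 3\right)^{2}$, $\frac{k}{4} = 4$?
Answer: $- \frac{6841}{4} \approx -1710.3$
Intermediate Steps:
$k = 16$ ($k = 4 \cdot 4 = 16$)
$w = 361$ ($w = \left(16 + 3\right)^{2} = 19^{2} = 361$)
$d{\left(W,j \right)} = -7 + W + j$ ($d{\left(W,j \right)} = -9 + \left(\left(W + j\right) + 2\right) = -9 + \left(2 + W + j\right) = -7 + W + j$)
$d{\left(y{\left(-3,4 \right)},5 \right)} \left(-19 - \frac{1}{-1 + w}\right) 45 = \left(-7 + 4 + 5\right) \left(-19 - \frac{1}{-1 + 361}\right) 45 = 2 \left(-19 - \frac{1}{360}\right) 45 = 2 \left(- \frac{6841}{360}\right) 45 = \left(- \frac{6841}{180}\right) 45 = - \frac{6841}{4}$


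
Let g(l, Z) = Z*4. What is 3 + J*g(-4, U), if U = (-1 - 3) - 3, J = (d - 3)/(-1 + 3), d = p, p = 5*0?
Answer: 45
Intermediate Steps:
p = 0
d = 0
J = -3/2 (J = (0 - 3)/(-1 + 3) = -3/2 ≈ -1.5000)
U = -7 (U = -4 - 3 = -7)
g(l, Z) = 4*Z
3 + J*g(-4, U) = 3 - 6*(-7) = 3 - 3/2*(-28) = 3 + 42 = 45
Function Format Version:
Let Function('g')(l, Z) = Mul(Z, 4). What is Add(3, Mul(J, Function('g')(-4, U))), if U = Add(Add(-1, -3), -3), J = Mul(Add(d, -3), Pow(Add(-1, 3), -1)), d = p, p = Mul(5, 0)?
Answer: 45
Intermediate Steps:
p = 0
d = 0
J = Rational(-3, 2) (J = Mul(Add(0, -3), Pow(Add(-1, 3), -1)) = Mul(-3, Pow(2, -1)) = Mul(-3, Rational(1, 2)) = Rational(-3, 2) ≈ -1.5000)
U = -7 (U = Add(-4, -3) = -7)
Function('g')(l, Z) = Mul(4, Z)
Add(3, Mul(J, Function('g')(-4, U))) = Add(3, Mul(Rational(-3, 2), Mul(4, -7))) = Add(3, Mul(Rational(-3, 2), -28)) = Add(3, 42) = 45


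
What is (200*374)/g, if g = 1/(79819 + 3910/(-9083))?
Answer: 54229406611600/9083 ≈ 5.9704e+9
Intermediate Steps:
g = 9083/724992067 (g = 1/(79819 + 3910*(-1/9083)) = 1/(79819 - 3910/9083) = 1/(724992067/9083) = 9083/724992067 ≈ 1.2528e-5)
(200*374)/g = (200*374)/(9083/724992067) = 74800*(724992067/9083) = 54229406611600/9083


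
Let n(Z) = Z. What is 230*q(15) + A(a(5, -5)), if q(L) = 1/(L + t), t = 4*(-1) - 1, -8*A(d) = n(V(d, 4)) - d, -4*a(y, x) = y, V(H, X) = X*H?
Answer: 751/32 ≈ 23.469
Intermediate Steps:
V(H, X) = H*X
a(y, x) = -y/4
A(d) = -3*d/8 (A(d) = -(d*4 - d)/8 = -(4*d - d)/8 = -3*d/8)
t = -5 (t = -4 - 1 = -5)
q(L) = 1/(-5 + L) (q(L) = 1/(L - 5) = 1/(-5 + L))
230*q(15) + A(a(5, -5)) = 230/(-5 + 15) - (-3)*5/32 = 230/10 - 3/8*(-5/4) = 230*(⅒) + 15/32 = 23 + 15/32 = 751/32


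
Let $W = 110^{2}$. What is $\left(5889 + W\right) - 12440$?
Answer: $5549$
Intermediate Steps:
$W = 12100$
$\left(5889 + W\right) - 12440 = \left(5889 + 12100\right) - 12440 = 17989 - 12440 = 5549$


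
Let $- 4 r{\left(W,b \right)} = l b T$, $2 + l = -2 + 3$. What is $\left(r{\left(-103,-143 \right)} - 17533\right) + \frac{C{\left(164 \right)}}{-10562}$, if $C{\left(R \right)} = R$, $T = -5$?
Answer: $- \frac{366591505}{21124} \approx -17354.0$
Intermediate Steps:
$l = -1$ ($l = -2 + \left(-2 + 3\right) = -2 + 1 = -1$)
$r{\left(W,b \right)} = - \frac{5 b}{4}$ ($r{\left(W,b \right)} = - \frac{- b \left(-5\right)}{4} = - \frac{5 b}{4}$)
$\left(r{\left(-103,-143 \right)} - 17533\right) + \frac{C{\left(164 \right)}}{-10562} = \left(\left(- \frac{5}{4}\right) \left(-143\right) - 17533\right) + \frac{164}{-10562} = \left(\frac{715}{4} - 17533\right) + 164 \left(- \frac{1}{10562}\right) = - \frac{69417}{4} - \frac{82}{5281} = - \frac{366591505}{21124}$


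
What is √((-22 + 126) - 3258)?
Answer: I*√3154 ≈ 56.16*I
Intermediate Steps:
√((-22 + 126) - 3258) = √(104 - 3258) = √(-3154) = I*√3154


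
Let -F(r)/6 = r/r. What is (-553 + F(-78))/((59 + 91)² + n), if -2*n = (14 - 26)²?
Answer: -559/22428 ≈ -0.024924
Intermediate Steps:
F(r) = -6 (F(r) = -6*r/r = -6*1 = -6)
n = -72 (n = -(14 - 26)²/2 = -½*(-12)² = -½*144 = -72)
(-553 + F(-78))/((59 + 91)² + n) = (-553 - 6)/((59 + 91)² - 72) = -559/(150² - 72) = -559/(22500 - 72) = -559/22428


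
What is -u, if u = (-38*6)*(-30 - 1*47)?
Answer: -17556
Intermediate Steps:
u = 17556 (u = -228*(-30 - 47) = -228*(-77) = 17556)
-u = -1*17556 = -17556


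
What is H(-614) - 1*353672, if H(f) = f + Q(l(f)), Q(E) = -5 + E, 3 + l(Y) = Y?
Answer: -354908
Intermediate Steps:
l(Y) = -3 + Y
H(f) = -8 + 2*f (H(f) = f + (-5 + (-3 + f)) = f + (-8 + f) = -8 + 2*f)
H(-614) - 1*353672 = (-8 + 2*(-614)) - 1*353672 = (-8 - 1228) - 353672 = -1236 - 353672 = -354908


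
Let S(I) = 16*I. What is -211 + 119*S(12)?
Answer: 22637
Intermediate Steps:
-211 + 119*S(12) = -211 + 119*(16*12) = -211 + 119*192 = -211 + 22848 = 22637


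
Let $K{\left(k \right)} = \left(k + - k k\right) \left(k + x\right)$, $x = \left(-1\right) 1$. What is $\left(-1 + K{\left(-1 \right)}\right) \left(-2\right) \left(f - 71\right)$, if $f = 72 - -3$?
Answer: $-24$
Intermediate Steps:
$x = -1$
$f = 75$ ($f = 72 + 3 = 75$)
$K{\left(k \right)} = \left(-1 + k\right) \left(k - k^{2}\right)$ ($K{\left(k \right)} = \left(k + - k k\right) \left(k - 1\right) = \left(k - k^{2}\right) \left(-1 + k\right) = \left(-1 + k\right) \left(k - k^{2}\right)$)
$\left(-1 + K{\left(-1 \right)}\right) \left(-2\right) \left(f - 71\right) = \left(-1 - \left(-1 - \left(-1\right)^{2} + 2 \left(-1\right)\right)\right) \left(-2\right) \left(75 - 71\right) = \left(-1 - \left(-1 - 1 - 2\right)\right) \left(-2\right) 4 = \left(-1 - -4\right) \left(-2\right) 4 = \left(-1 + 4\right) \left(-2\right) 4 = 3 \left(-2\right) 4 = \left(-6\right) 4 = -24$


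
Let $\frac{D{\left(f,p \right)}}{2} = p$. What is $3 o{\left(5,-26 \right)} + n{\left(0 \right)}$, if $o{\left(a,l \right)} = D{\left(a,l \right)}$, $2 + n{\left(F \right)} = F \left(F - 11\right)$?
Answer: $-158$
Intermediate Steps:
$D{\left(f,p \right)} = 2 p$
$n{\left(F \right)} = -2 + F \left(-11 + F\right)$ ($n{\left(F \right)} = -2 + F \left(F - 11\right) = -2 + F \left(-11 + F\right)$)
$o{\left(a,l \right)} = 2 l$
$3 o{\left(5,-26 \right)} + n{\left(0 \right)} = 3 \cdot 2 \left(-26\right) - \left(2 - 0^{2}\right) = 3 \left(-52\right) + \left(-2 + 0 + 0\right) = -156 - 2 = -158$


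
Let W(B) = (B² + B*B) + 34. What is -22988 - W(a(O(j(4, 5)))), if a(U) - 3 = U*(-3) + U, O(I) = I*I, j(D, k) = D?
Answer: -24704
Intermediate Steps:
O(I) = I²
a(U) = 3 - 2*U (a(U) = 3 + (U*(-3) + U) = 3 + (-3*U + U) = 3 - 2*U)
W(B) = 34 + 2*B² (W(B) = (B² + B²) + 34 = 2*B² + 34 = 34 + 2*B²)
-22988 - W(a(O(j(4, 5)))) = -22988 - (34 + 2*(3 - 2*4²)²) = -22988 - (34 + 2*(3 - 2*16)²) = -22988 - (34 + 2*(3 - 32)²) = -22988 - (34 + 2*(-29)²) = -22988 - (34 + 2*841) = -22988 - (34 + 1682) = -22988 - 1*1716 = -22988 - 1716 = -24704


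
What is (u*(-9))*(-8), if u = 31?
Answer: 2232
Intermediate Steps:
(u*(-9))*(-8) = (31*(-9))*(-8) = -279*(-8) = 2232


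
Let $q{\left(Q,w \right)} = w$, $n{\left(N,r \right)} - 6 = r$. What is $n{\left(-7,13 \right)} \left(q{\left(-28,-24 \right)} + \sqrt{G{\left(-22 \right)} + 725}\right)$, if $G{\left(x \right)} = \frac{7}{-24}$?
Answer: $-456 + \frac{19 \sqrt{104358}}{12} \approx 55.488$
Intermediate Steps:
$G{\left(x \right)} = - \frac{7}{24}$ ($G{\left(x \right)} = 7 \left(- \frac{1}{24}\right) = - \frac{7}{24}$)
$n{\left(N,r \right)} = 6 + r$
$n{\left(-7,13 \right)} \left(q{\left(-28,-24 \right)} + \sqrt{G{\left(-22 \right)} + 725}\right) = \left(6 + 13\right) \left(-24 + \sqrt{- \frac{7}{24} + 725}\right) = 19 \left(-24 + \sqrt{\frac{17393}{24}}\right) = 19 \left(-24 + \frac{\sqrt{104358}}{12}\right) = -456 + \frac{19 \sqrt{104358}}{12}$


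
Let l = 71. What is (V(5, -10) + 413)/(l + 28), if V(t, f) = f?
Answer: 403/99 ≈ 4.0707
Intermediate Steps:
(V(5, -10) + 413)/(l + 28) = (-10 + 413)/(71 + 28) = 403/99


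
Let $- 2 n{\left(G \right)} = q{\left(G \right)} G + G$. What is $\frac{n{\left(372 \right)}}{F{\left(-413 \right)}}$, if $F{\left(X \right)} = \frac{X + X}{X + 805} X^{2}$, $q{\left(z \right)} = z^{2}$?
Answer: $\frac{102958440}{1437653} \approx 71.616$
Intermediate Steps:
$F{\left(X \right)} = \frac{2 X^{3}}{805 + X}$ ($F{\left(X \right)} = \frac{2 X}{805 + X} X^{2} = \frac{2 X^{3}}{805 + X}$)
$n{\left(G \right)} = - \frac{G}{2} - \frac{G^{3}}{2}$ ($n{\left(G \right)} = - \frac{G^{2} G + G}{2} = - \frac{G^{3} + G}{2} = - \frac{G + G^{3}}{2} = - \frac{G}{2} - \frac{G^{3}}{2}$)
$\frac{n{\left(372 \right)}}{F{\left(-413 \right)}} = \frac{\left(- \frac{1}{2}\right) 372 \left(1 + 372^{2}\right)}{2 \left(-413\right)^{3} \frac{1}{805 - 413}} = \frac{\left(- \frac{1}{2}\right) 372 \left(1 + 138384\right)}{2 \left(-70444997\right) \frac{1}{392}} = \frac{\left(- \frac{1}{2}\right) 372 \cdot 138385}{2 \left(-70444997\right) \frac{1}{392}} = - \frac{25739610}{- \frac{1437653}{4}} = \left(-25739610\right) \left(- \frac{4}{1437653}\right) = \frac{102958440}{1437653}$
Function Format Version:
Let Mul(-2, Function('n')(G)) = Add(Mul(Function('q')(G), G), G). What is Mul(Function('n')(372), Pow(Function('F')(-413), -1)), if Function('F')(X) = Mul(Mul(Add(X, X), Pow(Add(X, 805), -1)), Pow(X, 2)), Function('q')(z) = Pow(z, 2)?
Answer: Rational(102958440, 1437653) ≈ 71.616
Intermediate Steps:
Function('F')(X) = Mul(2, Pow(X, 3), Pow(Add(805, X), -1)) (Function('F')(X) = Mul(Mul(Mul(2, X), Pow(Add(805, X), -1)), Pow(X, 2)) = Mul(Mul(2, X, Pow(Add(805, X), -1)), Pow(X, 2)) = Mul(2, Pow(X, 3), Pow(Add(805, X), -1)))
Function('n')(G) = Add(Mul(Rational(-1, 2), G), Mul(Rational(-1, 2), Pow(G, 3))) (Function('n')(G) = Mul(Rational(-1, 2), Add(Mul(Pow(G, 2), G), G)) = Mul(Rational(-1, 2), Add(Pow(G, 3), G)) = Mul(Rational(-1, 2), Add(G, Pow(G, 3))) = Add(Mul(Rational(-1, 2), G), Mul(Rational(-1, 2), Pow(G, 3))))
Mul(Function('n')(372), Pow(Function('F')(-413), -1)) = Mul(Mul(Rational(-1, 2), 372, Add(1, Pow(372, 2))), Pow(Mul(2, Pow(-413, 3), Pow(Add(805, -413), -1)), -1)) = Mul(Mul(Rational(-1, 2), 372, Add(1, 138384)), Pow(Mul(2, -70444997, Pow(392, -1)), -1)) = Mul(Mul(Rational(-1, 2), 372, 138385), Pow(Mul(2, -70444997, Rational(1, 392)), -1)) = Mul(-25739610, Pow(Rational(-1437653, 4), -1)) = Mul(-25739610, Rational(-4, 1437653)) = Rational(102958440, 1437653)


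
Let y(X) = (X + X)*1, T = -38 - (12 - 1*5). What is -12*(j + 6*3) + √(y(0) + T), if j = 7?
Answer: -300 + 3*I*√5 ≈ -300.0 + 6.7082*I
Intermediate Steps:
T = -45 (T = -38 - (12 - 5) = -38 - 1*7 = -38 - 7 = -45)
y(X) = 2*X (y(X) = (2*X)*1 = 2*X)
-12*(j + 6*3) + √(y(0) + T) = -12*(7 + 6*3) + √(2*0 - 45) = -12*(7 + 18) + √(0 - 45) = -12*25 + √(-45) = -300 + 3*I*√5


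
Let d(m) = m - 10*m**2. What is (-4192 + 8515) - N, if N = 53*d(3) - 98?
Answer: 9032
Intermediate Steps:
N = -4709 (N = 53*(3*(1 - 10*3)) - 98 = 53*(3*(1 - 30)) - 98 = 53*(3*(-29)) - 98 = 53*(-87) - 98 = -4611 - 98 = -4709)
(-4192 + 8515) - N = (-4192 + 8515) - 1*(-4709) = 4323 + 4709 = 9032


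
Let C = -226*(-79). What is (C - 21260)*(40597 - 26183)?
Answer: -49094084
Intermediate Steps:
C = 17854
(C - 21260)*(40597 - 26183) = (17854 - 21260)*(40597 - 26183) = -3406*14414 = -49094084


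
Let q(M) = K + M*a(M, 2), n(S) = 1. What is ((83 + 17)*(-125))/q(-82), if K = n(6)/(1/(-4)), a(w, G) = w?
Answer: -625/336 ≈ -1.8601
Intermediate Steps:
K = -4 (K = 1/1/(-4) = 1/(-1/4) = 1*(-4) = -4)
q(M) = -4 + M**2 (q(M) = -4 + M*M = -4 + M**2)
((83 + 17)*(-125))/q(-82) = ((83 + 17)*(-125))/(-4 + (-82)**2) = (100*(-125))/(-4 + 6724) = -12500/6720 = -12500*1/6720 = -625/336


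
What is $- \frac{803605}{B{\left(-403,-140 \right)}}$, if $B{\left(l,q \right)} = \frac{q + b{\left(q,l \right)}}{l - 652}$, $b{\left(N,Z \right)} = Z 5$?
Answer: $- \frac{169560655}{431} \approx -3.9341 \cdot 10^{5}$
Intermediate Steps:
$b{\left(N,Z \right)} = 5 Z$
$B{\left(l,q \right)} = \frac{q + 5 l}{-652 + l}$ ($B{\left(l,q \right)} = \frac{q + 5 l}{l - 652} = \frac{q + 5 l}{-652 + l}$)
$- \frac{803605}{B{\left(-403,-140 \right)}} = - \frac{803605}{\frac{1}{-652 - 403} \left(-140 + 5 \left(-403\right)\right)} = - \frac{803605}{\frac{1}{-1055} \left(-140 - 2015\right)} = - \frac{803605}{\left(- \frac{1}{1055}\right) \left(-2155\right)} = - \frac{803605}{\frac{431}{211}} = \left(-803605\right) \frac{211}{431} = - \frac{169560655}{431}$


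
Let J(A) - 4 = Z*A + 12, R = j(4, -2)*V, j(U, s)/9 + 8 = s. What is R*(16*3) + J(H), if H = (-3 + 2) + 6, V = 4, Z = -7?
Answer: -17299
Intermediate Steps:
j(U, s) = -72 + 9*s
H = 5 (H = -1 + 6 = 5)
R = -360 (R = (-72 + 9*(-2))*4 = (-72 - 18)*4 = -90*4 = -360)
J(A) = 16 - 7*A (J(A) = 4 + (-7*A + 12) = 4 + (12 - 7*A) = 16 - 7*A)
R*(16*3) + J(H) = -5760*3 + (16 - 7*5) = -360*48 + (16 - 35) = -17280 - 19 = -17299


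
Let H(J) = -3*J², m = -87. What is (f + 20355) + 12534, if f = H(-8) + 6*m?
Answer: 32175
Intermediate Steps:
f = -714 (f = -3*(-8)² + 6*(-87) = -3*64 - 522 = -192 - 522 = -714)
(f + 20355) + 12534 = (-714 + 20355) + 12534 = 19641 + 12534 = 32175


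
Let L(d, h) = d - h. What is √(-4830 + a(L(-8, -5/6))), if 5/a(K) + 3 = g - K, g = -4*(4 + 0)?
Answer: 4*I*√1521885/71 ≈ 69.501*I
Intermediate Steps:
g = -16 (g = -4*4 = -16)
a(K) = 5/(-19 - K) (a(K) = 5/(-3 + (-16 - K)) = 5/(-19 - K))
√(-4830 + a(L(-8, -5/6))) = √(-4830 - 5/(19 + (-8 - (-5)/6))) = √(-4830 - 5/(19 + (-8 - 1*(-⅚)))) = √(-4830 - 5/(19 + (-8 + ⅚))) = √(-4830 - 5/(19 - 43/6)) = √(-4830 - 5/71/6) = √(-4830 - 5*6/71) = √(-4830 - 30/71) = √(-342960/71) = 4*I*√1521885/71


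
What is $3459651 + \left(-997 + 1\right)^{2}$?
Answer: $4451667$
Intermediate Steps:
$3459651 + \left(-997 + 1\right)^{2} = 3459651 + \left(-996\right)^{2} = 3459651 + 992016 = 4451667$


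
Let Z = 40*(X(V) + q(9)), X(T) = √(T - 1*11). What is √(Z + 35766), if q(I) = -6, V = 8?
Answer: √(35526 + 40*I*√3) ≈ 188.48 + 0.184*I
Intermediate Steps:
X(T) = √(-11 + T) (X(T) = √(T - 11) = √(-11 + T))
Z = -240 + 40*I*√3 (Z = 40*(√(-11 + 8) - 6) = 40*(√(-3) - 6) = 40*(I*√3 - 6) = 40*(-6 + I*√3) = -240 + 40*I*√3 ≈ -240.0 + 69.282*I)
√(Z + 35766) = √((-240 + 40*I*√3) + 35766) = √(35526 + 40*I*√3)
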